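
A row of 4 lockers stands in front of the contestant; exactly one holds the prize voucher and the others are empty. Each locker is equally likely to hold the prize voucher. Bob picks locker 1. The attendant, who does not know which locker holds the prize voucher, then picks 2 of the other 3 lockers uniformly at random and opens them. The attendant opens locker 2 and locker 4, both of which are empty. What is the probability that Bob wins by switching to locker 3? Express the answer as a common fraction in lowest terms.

1/2

Apply Bayes' rule, conditioning on where the prize voucher actually is.
If it is in either of lockers 1 and 3 (prior 1/4 each): the attendant picks exactly this set with probability 1/3 regardless, and none is the prize; weight (1/4)·(1/3) = 1/12 each.
If it is in either of lockers 2 and 4 (prior 1/4 each): that locker was opened and seen not to hold the prize — ruled out; weight (1/4)·0 = 0 each.
The weights sum to 1/6.
So P(the prize voucher in locker 3 | the attendant opened locker 2 and locker 4) = (1/12) / (1/6) = 1/2.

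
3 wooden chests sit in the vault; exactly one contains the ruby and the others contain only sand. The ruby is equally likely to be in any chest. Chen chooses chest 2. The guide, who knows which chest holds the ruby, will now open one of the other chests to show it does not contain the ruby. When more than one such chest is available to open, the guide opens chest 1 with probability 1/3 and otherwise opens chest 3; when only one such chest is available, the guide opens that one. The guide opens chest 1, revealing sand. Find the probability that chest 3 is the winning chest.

Consider each possible location of the ruby in turn.
If it is in chest 1 (prior 1/3): the guide opened chest 1, so this case is ruled out; weight (1/3)·0 = 0.
If it is in chest 2 (prior 1/3): chest 1 is available, opened with probability 1/3; weight (1/3)·(1/3) = 1/9.
If it is in chest 3 (prior 1/3): only chest 1 is available, probability 1; weight (1/3)·1 = 1/3.
The weights sum to 4/9.
So P(the ruby in chest 3 | the guide opened chest 1) = (1/3) / (4/9) = 3/4.

3/4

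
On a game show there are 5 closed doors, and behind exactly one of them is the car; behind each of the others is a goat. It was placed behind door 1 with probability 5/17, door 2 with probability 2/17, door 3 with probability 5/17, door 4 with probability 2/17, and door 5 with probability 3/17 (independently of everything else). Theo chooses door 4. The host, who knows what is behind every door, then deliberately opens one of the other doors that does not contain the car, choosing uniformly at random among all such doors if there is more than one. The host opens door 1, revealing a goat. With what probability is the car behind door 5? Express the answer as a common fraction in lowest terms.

6/23

Consider each possible location of the car in turn.
If it is behind door 1 (prior 5/17): the host opened door 1, so this case is ruled out; weight (5/17)·0 = 0.
If it is behind door 2 (prior 2/17): the host has 3 equally likely choices, so probability 1/3; weight (2/17)·(1/3) = 2/51.
If it is behind door 3 (prior 5/17): the host has 3 equally likely choices, so probability 1/3; weight (5/17)·(1/3) = 5/51.
If it is behind door 4 (prior 2/17): the host has 4 equally likely choices, so probability 1/4; weight (2/17)·(1/4) = 1/34.
If it is behind door 5 (prior 3/17): the host has 3 equally likely choices, so probability 1/3; weight (3/17)·(1/3) = 1/17.
The weights sum to 23/102.
So P(the car behind door 5 | the host opened door 1) = (1/17) / (23/102) = 6/23.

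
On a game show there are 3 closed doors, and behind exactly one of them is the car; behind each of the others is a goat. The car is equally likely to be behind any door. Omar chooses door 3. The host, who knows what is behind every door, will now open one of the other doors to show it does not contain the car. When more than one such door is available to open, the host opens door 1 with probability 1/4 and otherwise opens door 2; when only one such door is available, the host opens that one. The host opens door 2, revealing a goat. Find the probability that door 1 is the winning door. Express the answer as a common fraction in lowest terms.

Apply Bayes' rule, conditioning on where the car actually is.
If it is behind door 1 (prior 1/3): only door 2 is available, probability 1; weight (1/3)·1 = 1/3.
If it is behind door 2 (prior 1/3): the host opened door 2, so this case is ruled out; weight (1/3)·0 = 0.
If it is behind door 3 (prior 1/3): door 1 is available but not opened, probability 3/4; weight (1/3)·(3/4) = 1/4.
The weights sum to 7/12.
So P(the car behind door 1 | the host opened door 2) = (1/3) / (7/12) = 4/7.

4/7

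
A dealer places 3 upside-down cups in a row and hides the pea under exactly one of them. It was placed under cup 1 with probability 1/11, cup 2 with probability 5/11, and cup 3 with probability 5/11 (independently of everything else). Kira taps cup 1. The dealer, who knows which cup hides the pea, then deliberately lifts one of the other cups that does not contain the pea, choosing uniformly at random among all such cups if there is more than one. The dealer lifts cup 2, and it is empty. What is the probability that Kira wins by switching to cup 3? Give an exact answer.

Apply Bayes' rule, conditioning on where the pea actually is.
If it is under cup 1 (prior 1/11): the dealer has 2 equally likely choices, so probability 1/2; weight (1/11)·(1/2) = 1/22.
If it is under cup 2 (prior 5/11): the dealer opened cup 2, so this case is ruled out; weight (5/11)·0 = 0.
If it is under cup 3 (prior 5/11): the dealer has no choice, probability 1; weight (5/11)·1 = 5/11.
The weights sum to 1/2.
So P(the pea under cup 3 | the dealer opened cup 2) = (5/11) / (1/2) = 10/11.

10/11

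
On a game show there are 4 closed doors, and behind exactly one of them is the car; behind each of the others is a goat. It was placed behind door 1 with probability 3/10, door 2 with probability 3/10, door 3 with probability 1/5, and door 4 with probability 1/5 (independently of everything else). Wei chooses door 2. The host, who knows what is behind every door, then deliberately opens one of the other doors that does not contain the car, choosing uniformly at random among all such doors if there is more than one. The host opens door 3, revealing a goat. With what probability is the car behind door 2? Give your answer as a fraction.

Condition on the true location of the car.
If it is behind door 1 (prior 3/10): the host has 2 equally likely choices, so probability 1/2; weight (3/10)·(1/2) = 3/20.
If it is behind door 2 (prior 3/10): the host has 3 equally likely choices, so probability 1/3; weight (3/10)·(1/3) = 1/10.
If it is behind door 3 (prior 1/5): the host opened door 3, so this case is ruled out; weight (1/5)·0 = 0.
If it is behind door 4 (prior 1/5): the host has 2 equally likely choices, so probability 1/2; weight (1/5)·(1/2) = 1/10.
The weights sum to 7/20.
So P(the car behind door 2 | the host opened door 3) = (1/10) / (7/20) = 2/7.

2/7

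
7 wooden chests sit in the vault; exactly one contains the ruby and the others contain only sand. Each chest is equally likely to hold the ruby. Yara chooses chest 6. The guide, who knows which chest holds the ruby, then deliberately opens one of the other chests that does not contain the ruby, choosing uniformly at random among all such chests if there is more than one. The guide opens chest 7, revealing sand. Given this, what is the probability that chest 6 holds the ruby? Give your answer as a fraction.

Apply Bayes' rule, conditioning on where the ruby actually is.
If it is in any of chests 1, 2, 3, 4, and 5 (prior 1/7 each): the guide has 5 equally likely choices, so probability 1/5; weight (1/7)·(1/5) = 1/35 each.
If it is in chest 6 (prior 1/7): the guide has 6 equally likely choices, so probability 1/6; weight (1/7)·(1/6) = 1/42.
If it is in chest 7 (prior 1/7): the guide opened chest 7, so this case is ruled out; weight (1/7)·0 = 0.
The weights sum to 1/6.
So P(the ruby in chest 6 | the guide opened chest 7) = (1/42) / (1/6) = 1/7.

1/7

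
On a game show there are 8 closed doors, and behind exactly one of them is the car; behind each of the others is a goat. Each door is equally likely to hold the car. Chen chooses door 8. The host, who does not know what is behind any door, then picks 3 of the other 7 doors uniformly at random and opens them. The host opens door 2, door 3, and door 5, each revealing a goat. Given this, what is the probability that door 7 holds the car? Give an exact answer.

1/5

Because the host chose which doors to open without knowing where the car is, the choice is independent of the prize location. Learning that none of the 3 opened doors holds the car simply rules out those 3 locations and leaves the remaining 5 doors still equally likely by symmetry.
So P(the car behind door 7) = 1/5.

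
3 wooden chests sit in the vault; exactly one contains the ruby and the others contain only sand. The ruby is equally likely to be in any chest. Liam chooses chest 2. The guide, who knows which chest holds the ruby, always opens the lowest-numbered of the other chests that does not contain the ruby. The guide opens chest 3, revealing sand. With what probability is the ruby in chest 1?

Consider each possible location of the ruby in turn.
If it is in chest 1 (prior 1/3): chest 3 is the lowest-numbered option available, probability 1; weight (1/3)·1 = 1/3.
If it is in chest 2 (prior 1/3): the guide would have opened chest 1 instead, probability 0; weight (1/3)·0 = 0.
If it is in chest 3 (prior 1/3): the guide opened chest 3, so this case is ruled out; weight (1/3)·0 = 0.
The weights sum to 1/3.
So P(the ruby in chest 1 | the guide opened chest 3) = (1/3) / (1/3) = 1.

1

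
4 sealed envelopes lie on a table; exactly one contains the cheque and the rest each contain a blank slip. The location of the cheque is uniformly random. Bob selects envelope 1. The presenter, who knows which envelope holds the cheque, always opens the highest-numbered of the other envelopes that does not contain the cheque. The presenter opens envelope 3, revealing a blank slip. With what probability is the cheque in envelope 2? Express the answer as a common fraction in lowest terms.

0

Apply Bayes' rule, conditioning on where the cheque actually is.
If it is in either of envelopes 1 and 2 (prior 1/4 each): the presenter would have opened envelope 4 instead, probability 0; weight (1/4)·0 = 0 each.
If it is in envelope 3 (prior 1/4): the presenter opened envelope 3, so this case is ruled out; weight (1/4)·0 = 0.
If it is in envelope 4 (prior 1/4): envelope 3 is the highest-numbered option available, probability 1; weight (1/4)·1 = 1/4.
The weights sum to 1/4.
So P(the cheque in envelope 2 | the presenter opened envelope 3) = 0 / (1/4) = 0.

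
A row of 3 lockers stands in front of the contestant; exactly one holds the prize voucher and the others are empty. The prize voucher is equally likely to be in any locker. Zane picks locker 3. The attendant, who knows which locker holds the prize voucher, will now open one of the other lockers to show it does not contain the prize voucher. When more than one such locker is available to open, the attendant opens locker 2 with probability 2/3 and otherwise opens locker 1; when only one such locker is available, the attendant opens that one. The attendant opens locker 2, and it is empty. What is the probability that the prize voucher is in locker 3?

Apply Bayes' rule, conditioning on where the prize voucher actually is.
If it is in locker 1 (prior 1/3): only locker 2 is available, probability 1; weight (1/3)·1 = 1/3.
If it is in locker 2 (prior 1/3): the attendant opened locker 2, so this case is ruled out; weight (1/3)·0 = 0.
If it is in locker 3 (prior 1/3): locker 2 is available, opened with probability 2/3; weight (1/3)·(2/3) = 2/9.
The weights sum to 5/9.
So P(the prize voucher in locker 3 | the attendant opened locker 2) = (2/9) / (5/9) = 2/5.

2/5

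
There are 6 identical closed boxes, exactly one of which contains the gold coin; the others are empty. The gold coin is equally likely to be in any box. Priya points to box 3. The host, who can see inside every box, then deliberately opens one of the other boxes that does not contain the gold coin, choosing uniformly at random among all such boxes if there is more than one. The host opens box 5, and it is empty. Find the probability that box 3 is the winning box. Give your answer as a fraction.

Apply Bayes' rule, conditioning on where the gold coin actually is.
If it is in any of boxes 1, 2, 4, and 6 (prior 1/6 each): the host has 4 equally likely choices, so probability 1/4; weight (1/6)·(1/4) = 1/24 each.
If it is in box 3 (prior 1/6): the host has 5 equally likely choices, so probability 1/5; weight (1/6)·(1/5) = 1/30.
If it is in box 5 (prior 1/6): the host opened box 5, so this case is ruled out; weight (1/6)·0 = 0.
The weights sum to 1/5.
So P(the gold coin in box 3 | the host opened box 5) = (1/30) / (1/5) = 1/6.

1/6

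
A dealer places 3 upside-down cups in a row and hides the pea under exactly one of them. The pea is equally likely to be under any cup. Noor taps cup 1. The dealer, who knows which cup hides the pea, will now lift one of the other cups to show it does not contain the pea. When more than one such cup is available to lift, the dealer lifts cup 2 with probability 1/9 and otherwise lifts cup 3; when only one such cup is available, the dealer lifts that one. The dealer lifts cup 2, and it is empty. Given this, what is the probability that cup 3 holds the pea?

9/10

Consider each possible location of the pea in turn.
If it is under cup 1 (prior 1/3): cup 2 is available, opened with probability 1/9; weight (1/3)·(1/9) = 1/27.
If it is under cup 2 (prior 1/3): the dealer opened cup 2, so this case is ruled out; weight (1/3)·0 = 0.
If it is under cup 3 (prior 1/3): only cup 2 is available, probability 1; weight (1/3)·1 = 1/3.
The weights sum to 10/27.
So P(the pea under cup 3 | the dealer opened cup 2) = (1/3) / (10/27) = 9/10.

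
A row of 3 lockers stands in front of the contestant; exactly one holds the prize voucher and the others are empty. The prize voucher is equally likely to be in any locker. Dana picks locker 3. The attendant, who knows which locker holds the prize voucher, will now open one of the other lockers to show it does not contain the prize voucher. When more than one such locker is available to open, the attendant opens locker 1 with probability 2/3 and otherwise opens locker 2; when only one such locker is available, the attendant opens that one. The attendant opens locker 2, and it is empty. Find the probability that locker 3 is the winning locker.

Apply Bayes' rule, conditioning on where the prize voucher actually is.
If it is in locker 1 (prior 1/3): only locker 2 is available, probability 1; weight (1/3)·1 = 1/3.
If it is in locker 2 (prior 1/3): the attendant opened locker 2, so this case is ruled out; weight (1/3)·0 = 0.
If it is in locker 3 (prior 1/3): locker 1 is available but not opened, probability 1/3; weight (1/3)·(1/3) = 1/9.
The weights sum to 4/9.
So P(the prize voucher in locker 3 | the attendant opened locker 2) = (1/9) / (4/9) = 1/4.

1/4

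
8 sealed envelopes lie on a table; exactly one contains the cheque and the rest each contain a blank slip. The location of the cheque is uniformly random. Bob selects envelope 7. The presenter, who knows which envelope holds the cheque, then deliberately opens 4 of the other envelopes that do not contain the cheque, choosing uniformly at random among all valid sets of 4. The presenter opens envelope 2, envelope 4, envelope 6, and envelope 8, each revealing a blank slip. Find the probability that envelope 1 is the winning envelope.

7/24

Consider each possible location of the cheque in turn.
If it is in any of envelopes 1, 3, and 5 (prior 1/8 each): the presenter has 15 equally likely choices, so probability 1/15; weight (1/8)·(1/15) = 1/120 each.
If it is in any of envelopes 2, 4, 6, and 8 (prior 1/8 each): that envelope was opened and seen not to hold the prize — ruled out; weight (1/8)·0 = 0 each.
If it is in envelope 7 (prior 1/8): the presenter has 35 equally likely choices, so probability 1/35; weight (1/8)·(1/35) = 1/280.
The weights sum to 1/35.
So P(the cheque in envelope 1 | the presenter opened envelope 2, envelope 4, envelope 6, and envelope 8) = (1/120) / (1/35) = 7/24.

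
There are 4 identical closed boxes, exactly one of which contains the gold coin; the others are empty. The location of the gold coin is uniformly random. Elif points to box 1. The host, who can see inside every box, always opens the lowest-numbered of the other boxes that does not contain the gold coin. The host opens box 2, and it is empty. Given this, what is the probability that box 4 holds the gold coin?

1/3

Apply Bayes' rule, conditioning on where the gold coin actually is.
If it is in any of boxes 1, 3, and 4 (prior 1/4 each): box 2 is the lowest-numbered option available, probability 1; weight (1/4)·1 = 1/4 each.
If it is in box 2 (prior 1/4): the host opened box 2, so this case is ruled out; weight (1/4)·0 = 0.
The weights sum to 3/4.
So P(the gold coin in box 4 | the host opened box 2) = (1/4) / (3/4) = 1/3.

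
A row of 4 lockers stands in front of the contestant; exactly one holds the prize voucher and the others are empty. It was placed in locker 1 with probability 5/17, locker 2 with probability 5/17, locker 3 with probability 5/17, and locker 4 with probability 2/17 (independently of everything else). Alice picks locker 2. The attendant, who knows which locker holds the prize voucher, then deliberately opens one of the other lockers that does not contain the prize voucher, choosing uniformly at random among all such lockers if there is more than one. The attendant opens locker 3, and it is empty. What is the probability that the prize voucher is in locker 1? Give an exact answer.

15/31

Consider each possible location of the prize voucher in turn.
If it is in locker 1 (prior 5/17): the attendant has 2 equally likely choices, so probability 1/2; weight (5/17)·(1/2) = 5/34.
If it is in locker 2 (prior 5/17): the attendant has 3 equally likely choices, so probability 1/3; weight (5/17)·(1/3) = 5/51.
If it is in locker 3 (prior 5/17): the attendant opened locker 3, so this case is ruled out; weight (5/17)·0 = 0.
If it is in locker 4 (prior 2/17): the attendant has 2 equally likely choices, so probability 1/2; weight (2/17)·(1/2) = 1/17.
The weights sum to 31/102.
So P(the prize voucher in locker 1 | the attendant opened locker 3) = (5/34) / (31/102) = 15/31.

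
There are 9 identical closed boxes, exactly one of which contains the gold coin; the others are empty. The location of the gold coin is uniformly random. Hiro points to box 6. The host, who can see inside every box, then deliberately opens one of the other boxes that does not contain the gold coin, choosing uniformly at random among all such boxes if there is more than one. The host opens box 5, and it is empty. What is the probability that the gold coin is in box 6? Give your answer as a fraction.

1/9

Consider each possible location of the gold coin in turn.
If it is in any of boxes 1, 2, 3, 4, 7, 8, and 9 (prior 1/9 each): the host has 7 equally likely choices, so probability 1/7; weight (1/9)·(1/7) = 1/63 each.
If it is in box 5 (prior 1/9): the host opened box 5, so this case is ruled out; weight (1/9)·0 = 0.
If it is in box 6 (prior 1/9): the host has 8 equally likely choices, so probability 1/8; weight (1/9)·(1/8) = 1/72.
The weights sum to 1/8.
So P(the gold coin in box 6 | the host opened box 5) = (1/72) / (1/8) = 1/9.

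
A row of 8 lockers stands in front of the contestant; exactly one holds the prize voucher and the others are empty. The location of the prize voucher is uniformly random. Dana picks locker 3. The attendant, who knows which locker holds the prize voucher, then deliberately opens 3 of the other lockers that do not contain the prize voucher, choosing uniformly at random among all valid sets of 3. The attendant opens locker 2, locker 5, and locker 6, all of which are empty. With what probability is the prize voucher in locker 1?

7/32

Condition on the true location of the prize voucher.
If it is in any of lockers 1, 4, 7, and 8 (prior 1/8 each): the attendant has 20 equally likely choices, so probability 1/20; weight (1/8)·(1/20) = 1/160 each.
If it is in any of lockers 2, 5, and 6 (prior 1/8 each): that locker was opened and seen not to hold the prize — ruled out; weight (1/8)·0 = 0 each.
If it is in locker 3 (prior 1/8): the attendant has 35 equally likely choices, so probability 1/35; weight (1/8)·(1/35) = 1/280.
The weights sum to 1/35.
So P(the prize voucher in locker 1 | the attendant opened locker 2, locker 5, and locker 6) = (1/160) / (1/35) = 7/32.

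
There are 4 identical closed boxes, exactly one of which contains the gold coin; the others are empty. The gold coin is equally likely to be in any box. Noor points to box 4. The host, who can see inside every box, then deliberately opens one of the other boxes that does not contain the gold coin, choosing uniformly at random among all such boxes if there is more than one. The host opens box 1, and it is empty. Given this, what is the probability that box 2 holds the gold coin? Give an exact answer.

3/8

Condition on the true location of the gold coin.
If it is in box 1 (prior 1/4): the host opened box 1, so this case is ruled out; weight (1/4)·0 = 0.
If it is in either of boxes 2 and 3 (prior 1/4 each): the host has 2 equally likely choices, so probability 1/2; weight (1/4)·(1/2) = 1/8 each.
If it is in box 4 (prior 1/4): the host has 3 equally likely choices, so probability 1/3; weight (1/4)·(1/3) = 1/12.
The weights sum to 1/3.
So P(the gold coin in box 2 | the host opened box 1) = (1/8) / (1/3) = 3/8.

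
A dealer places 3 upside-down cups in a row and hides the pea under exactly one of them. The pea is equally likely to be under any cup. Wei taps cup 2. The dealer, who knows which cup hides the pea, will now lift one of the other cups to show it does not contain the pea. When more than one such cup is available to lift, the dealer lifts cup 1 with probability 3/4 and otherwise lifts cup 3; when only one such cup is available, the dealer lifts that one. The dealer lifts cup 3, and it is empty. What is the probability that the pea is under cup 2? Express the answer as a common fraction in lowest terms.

Consider each possible location of the pea in turn.
If it is under cup 1 (prior 1/3): only cup 3 is available, probability 1; weight (1/3)·1 = 1/3.
If it is under cup 2 (prior 1/3): cup 1 is available but not opened, probability 1/4; weight (1/3)·(1/4) = 1/12.
If it is under cup 3 (prior 1/3): the dealer opened cup 3, so this case is ruled out; weight (1/3)·0 = 0.
The weights sum to 5/12.
So P(the pea under cup 2 | the dealer opened cup 3) = (1/12) / (5/12) = 1/5.

1/5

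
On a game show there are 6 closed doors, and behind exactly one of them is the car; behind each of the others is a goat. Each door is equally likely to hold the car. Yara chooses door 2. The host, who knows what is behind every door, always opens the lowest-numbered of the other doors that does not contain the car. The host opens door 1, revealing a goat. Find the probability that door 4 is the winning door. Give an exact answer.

Apply Bayes' rule, conditioning on where the car actually is.
If it is behind door 1 (prior 1/6): the host opened door 1, so this case is ruled out; weight (1/6)·0 = 0.
If it is behind any of doors 2, 3, 4, 5, and 6 (prior 1/6 each): door 1 is the lowest-numbered option available, probability 1; weight (1/6)·1 = 1/6 each.
The weights sum to 5/6.
So P(the car behind door 4 | the host opened door 1) = (1/6) / (5/6) = 1/5.

1/5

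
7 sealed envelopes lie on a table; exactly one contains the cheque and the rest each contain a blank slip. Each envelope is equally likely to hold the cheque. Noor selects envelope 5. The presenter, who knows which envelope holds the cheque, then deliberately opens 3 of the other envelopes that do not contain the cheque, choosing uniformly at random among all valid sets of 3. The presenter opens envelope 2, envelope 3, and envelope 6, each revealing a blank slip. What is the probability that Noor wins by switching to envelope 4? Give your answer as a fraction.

2/7

Consider each possible location of the cheque in turn.
If it is in any of envelopes 1, 4, and 7 (prior 1/7 each): the presenter has 10 equally likely choices, so probability 1/10; weight (1/7)·(1/10) = 1/70 each.
If it is in any of envelopes 2, 3, and 6 (prior 1/7 each): that envelope was opened and seen not to hold the prize — ruled out; weight (1/7)·0 = 0 each.
If it is in envelope 5 (prior 1/7): the presenter has 20 equally likely choices, so probability 1/20; weight (1/7)·(1/20) = 1/140.
The weights sum to 1/20.
So P(the cheque in envelope 4 | the presenter opened envelope 2, envelope 3, and envelope 6) = (1/70) / (1/20) = 2/7.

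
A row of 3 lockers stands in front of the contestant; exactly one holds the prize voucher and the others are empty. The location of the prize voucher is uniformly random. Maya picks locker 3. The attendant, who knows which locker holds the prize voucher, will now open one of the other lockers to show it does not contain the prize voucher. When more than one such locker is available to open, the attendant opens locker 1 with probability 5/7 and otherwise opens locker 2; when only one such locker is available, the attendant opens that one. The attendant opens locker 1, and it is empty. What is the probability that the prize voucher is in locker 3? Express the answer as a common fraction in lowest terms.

5/12

Consider each possible location of the prize voucher in turn.
If it is in locker 1 (prior 1/3): the attendant opened locker 1, so this case is ruled out; weight (1/3)·0 = 0.
If it is in locker 2 (prior 1/3): only locker 1 is available, probability 1; weight (1/3)·1 = 1/3.
If it is in locker 3 (prior 1/3): locker 1 is available, opened with probability 5/7; weight (1/3)·(5/7) = 5/21.
The weights sum to 4/7.
So P(the prize voucher in locker 3 | the attendant opened locker 1) = (5/21) / (4/7) = 5/12.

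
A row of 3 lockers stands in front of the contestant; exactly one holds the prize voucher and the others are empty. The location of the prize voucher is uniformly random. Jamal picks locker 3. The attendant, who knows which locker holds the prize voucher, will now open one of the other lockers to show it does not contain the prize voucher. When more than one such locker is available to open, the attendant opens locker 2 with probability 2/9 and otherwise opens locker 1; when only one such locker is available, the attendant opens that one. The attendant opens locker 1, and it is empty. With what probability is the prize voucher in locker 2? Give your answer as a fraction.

9/16

Consider each possible location of the prize voucher in turn.
If it is in locker 1 (prior 1/3): the attendant opened locker 1, so this case is ruled out; weight (1/3)·0 = 0.
If it is in locker 2 (prior 1/3): only locker 1 is available, probability 1; weight (1/3)·1 = 1/3.
If it is in locker 3 (prior 1/3): locker 2 is available but not opened, probability 7/9; weight (1/3)·(7/9) = 7/27.
The weights sum to 16/27.
So P(the prize voucher in locker 2 | the attendant opened locker 1) = (1/3) / (16/27) = 9/16.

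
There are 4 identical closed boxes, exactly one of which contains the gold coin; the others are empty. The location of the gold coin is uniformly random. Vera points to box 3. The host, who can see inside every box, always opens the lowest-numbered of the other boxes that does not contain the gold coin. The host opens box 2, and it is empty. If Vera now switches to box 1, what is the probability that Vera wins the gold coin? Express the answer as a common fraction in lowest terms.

1

Apply Bayes' rule, conditioning on where the gold coin actually is.
If it is in box 1 (prior 1/4): box 2 is the lowest-numbered option available, probability 1; weight (1/4)·1 = 1/4.
If it is in box 2 (prior 1/4): the host opened box 2, so this case is ruled out; weight (1/4)·0 = 0.
If it is in either of boxes 3 and 4 (prior 1/4 each): the host would have opened box 1 instead, probability 0; weight (1/4)·0 = 0 each.
The weights sum to 1/4.
So P(the gold coin in box 1 | the host opened box 2) = (1/4) / (1/4) = 1.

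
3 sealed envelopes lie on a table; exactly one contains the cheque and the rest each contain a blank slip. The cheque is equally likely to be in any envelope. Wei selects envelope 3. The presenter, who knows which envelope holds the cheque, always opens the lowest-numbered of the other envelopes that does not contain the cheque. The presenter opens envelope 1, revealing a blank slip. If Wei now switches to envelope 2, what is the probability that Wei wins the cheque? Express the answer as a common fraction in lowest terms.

1/2

Apply Bayes' rule, conditioning on where the cheque actually is.
If it is in envelope 1 (prior 1/3): the presenter opened envelope 1, so this case is ruled out; weight (1/3)·0 = 0.
If it is in either of envelopes 2 and 3 (prior 1/3 each): envelope 1 is the lowest-numbered option available, probability 1; weight (1/3)·1 = 1/3 each.
The weights sum to 2/3.
So P(the cheque in envelope 2 | the presenter opened envelope 1) = (1/3) / (2/3) = 1/2.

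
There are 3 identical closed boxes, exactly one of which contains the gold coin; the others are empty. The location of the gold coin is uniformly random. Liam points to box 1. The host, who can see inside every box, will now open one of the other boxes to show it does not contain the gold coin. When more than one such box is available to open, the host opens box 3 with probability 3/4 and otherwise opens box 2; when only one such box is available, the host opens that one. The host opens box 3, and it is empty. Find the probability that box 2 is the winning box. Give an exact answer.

4/7

Consider each possible location of the gold coin in turn.
If it is in box 1 (prior 1/3): box 3 is available, opened with probability 3/4; weight (1/3)·(3/4) = 1/4.
If it is in box 2 (prior 1/3): only box 3 is available, probability 1; weight (1/3)·1 = 1/3.
If it is in box 3 (prior 1/3): the host opened box 3, so this case is ruled out; weight (1/3)·0 = 0.
The weights sum to 7/12.
So P(the gold coin in box 2 | the host opened box 3) = (1/3) / (7/12) = 4/7.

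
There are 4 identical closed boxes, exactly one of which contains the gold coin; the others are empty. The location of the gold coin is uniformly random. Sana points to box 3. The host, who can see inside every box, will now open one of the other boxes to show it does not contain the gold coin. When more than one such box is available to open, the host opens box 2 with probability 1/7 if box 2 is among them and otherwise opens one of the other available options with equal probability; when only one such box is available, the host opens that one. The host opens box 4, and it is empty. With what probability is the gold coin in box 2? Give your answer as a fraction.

7/25

Condition on the true location of the gold coin.
If it is in box 1 (prior 1/4): box 2 is available but not opened, probability 6/7; weight (1/4)·(6/7) = 3/14.
If it is in box 2 (prior 1/4): box 2 holds the prize so is unavailable; the host chooses uniformly among the 2 others, probability 1/2; weight (1/4)·(1/2) = 1/8.
If it is in box 3 (prior 1/4): box 2 is available but not opened; box 4 gets probability (1 − 1/7)/2 = 3/7; weight (1/4)·(3/7) = 3/28.
If it is in box 4 (prior 1/4): the host opened box 4, so this case is ruled out; weight (1/4)·0 = 0.
The weights sum to 25/56.
So P(the gold coin in box 2 | the host opened box 4) = (1/8) / (25/56) = 7/25.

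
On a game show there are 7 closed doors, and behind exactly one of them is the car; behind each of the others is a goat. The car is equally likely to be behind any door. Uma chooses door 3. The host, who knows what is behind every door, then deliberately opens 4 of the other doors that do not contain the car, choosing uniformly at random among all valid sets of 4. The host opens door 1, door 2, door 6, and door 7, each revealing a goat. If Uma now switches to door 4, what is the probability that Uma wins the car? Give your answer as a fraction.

Apply Bayes' rule, conditioning on where the car actually is.
If it is behind any of doors 1, 2, 6, and 7 (prior 1/7 each): that door was opened and seen not to hold the prize — ruled out; weight (1/7)·0 = 0 each.
If it is behind door 3 (prior 1/7): the host has 15 equally likely choices, so probability 1/15; weight (1/7)·(1/15) = 1/105.
If it is behind either of doors 4 and 5 (prior 1/7 each): the host has 5 equally likely choices, so probability 1/5; weight (1/7)·(1/5) = 1/35 each.
The weights sum to 1/15.
So P(the car behind door 4 | the host opened door 1, door 2, door 6, and door 7) = (1/35) / (1/15) = 3/7.

3/7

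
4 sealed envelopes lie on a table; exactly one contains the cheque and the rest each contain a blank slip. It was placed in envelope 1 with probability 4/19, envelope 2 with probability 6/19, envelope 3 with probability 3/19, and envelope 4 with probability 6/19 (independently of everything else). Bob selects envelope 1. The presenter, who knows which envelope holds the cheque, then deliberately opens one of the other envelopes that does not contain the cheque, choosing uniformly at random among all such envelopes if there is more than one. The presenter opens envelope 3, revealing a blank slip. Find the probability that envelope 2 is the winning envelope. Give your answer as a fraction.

9/22

Condition on the true location of the cheque.
If it is in envelope 1 (prior 4/19): the presenter has 3 equally likely choices, so probability 1/3; weight (4/19)·(1/3) = 4/57.
If it is in either of envelopes 2 and 4 (prior 6/19 each): the presenter has 2 equally likely choices, so probability 1/2; weight (6/19)·(1/2) = 3/19 each.
If it is in envelope 3 (prior 3/19): the presenter opened envelope 3, so this case is ruled out; weight (3/19)·0 = 0.
The weights sum to 22/57.
So P(the cheque in envelope 2 | the presenter opened envelope 3) = (3/19) / (22/57) = 9/22.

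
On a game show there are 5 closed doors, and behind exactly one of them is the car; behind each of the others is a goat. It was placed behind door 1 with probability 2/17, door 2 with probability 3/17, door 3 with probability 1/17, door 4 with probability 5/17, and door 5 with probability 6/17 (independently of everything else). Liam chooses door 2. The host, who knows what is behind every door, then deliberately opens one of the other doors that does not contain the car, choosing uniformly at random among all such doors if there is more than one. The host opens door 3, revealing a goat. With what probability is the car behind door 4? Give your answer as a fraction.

20/61

Apply Bayes' rule, conditioning on where the car actually is.
If it is behind door 1 (prior 2/17): the host has 3 equally likely choices, so probability 1/3; weight (2/17)·(1/3) = 2/51.
If it is behind door 2 (prior 3/17): the host has 4 equally likely choices, so probability 1/4; weight (3/17)·(1/4) = 3/68.
If it is behind door 3 (prior 1/17): the host opened door 3, so this case is ruled out; weight (1/17)·0 = 0.
If it is behind door 4 (prior 5/17): the host has 3 equally likely choices, so probability 1/3; weight (5/17)·(1/3) = 5/51.
If it is behind door 5 (prior 6/17): the host has 3 equally likely choices, so probability 1/3; weight (6/17)·(1/3) = 2/17.
The weights sum to 61/204.
So P(the car behind door 4 | the host opened door 3) = (5/51) / (61/204) = 20/61.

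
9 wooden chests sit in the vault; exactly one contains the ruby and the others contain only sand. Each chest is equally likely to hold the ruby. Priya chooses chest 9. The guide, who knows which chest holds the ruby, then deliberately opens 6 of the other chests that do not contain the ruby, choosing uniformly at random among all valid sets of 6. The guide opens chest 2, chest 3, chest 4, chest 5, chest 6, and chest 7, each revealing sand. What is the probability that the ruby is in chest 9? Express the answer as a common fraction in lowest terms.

1/9

Consider each possible location of the ruby in turn.
If it is in either of chests 1 and 8 (prior 1/9 each): the guide has 7 equally likely choices, so probability 1/7; weight (1/9)·(1/7) = 1/63 each.
If it is in any of chests 2, 3, 4, 5, 6, and 7 (prior 1/9 each): that chest was opened and seen not to hold the prize — ruled out; weight (1/9)·0 = 0 each.
If it is in chest 9 (prior 1/9): the guide has 28 equally likely choices, so probability 1/28; weight (1/9)·(1/28) = 1/252.
The weights sum to 1/28.
So P(the ruby in chest 9 | the guide opened chest 2, chest 3, chest 4, chest 5, chest 6, and chest 7) = (1/252) / (1/28) = 1/9.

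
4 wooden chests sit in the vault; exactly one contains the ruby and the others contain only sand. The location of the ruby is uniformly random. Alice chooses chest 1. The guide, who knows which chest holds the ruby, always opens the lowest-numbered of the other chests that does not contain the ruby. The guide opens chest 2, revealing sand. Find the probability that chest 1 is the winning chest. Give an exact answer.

Consider each possible location of the ruby in turn.
If it is in any of chests 1, 3, and 4 (prior 1/4 each): chest 2 is the lowest-numbered option available, probability 1; weight (1/4)·1 = 1/4 each.
If it is in chest 2 (prior 1/4): the guide opened chest 2, so this case is ruled out; weight (1/4)·0 = 0.
The weights sum to 3/4.
So P(the ruby in chest 1 | the guide opened chest 2) = (1/4) / (3/4) = 1/3.

1/3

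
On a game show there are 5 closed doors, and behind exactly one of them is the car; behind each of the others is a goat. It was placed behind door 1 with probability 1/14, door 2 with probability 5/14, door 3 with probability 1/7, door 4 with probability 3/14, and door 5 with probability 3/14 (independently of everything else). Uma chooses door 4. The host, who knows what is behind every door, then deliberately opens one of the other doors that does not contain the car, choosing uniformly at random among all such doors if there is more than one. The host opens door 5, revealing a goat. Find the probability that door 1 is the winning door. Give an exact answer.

4/41

Consider each possible location of the car in turn.
If it is behind door 1 (prior 1/14): the host has 3 equally likely choices, so probability 1/3; weight (1/14)·(1/3) = 1/42.
If it is behind door 2 (prior 5/14): the host has 3 equally likely choices, so probability 1/3; weight (5/14)·(1/3) = 5/42.
If it is behind door 3 (prior 1/7): the host has 3 equally likely choices, so probability 1/3; weight (1/7)·(1/3) = 1/21.
If it is behind door 4 (prior 3/14): the host has 4 equally likely choices, so probability 1/4; weight (3/14)·(1/4) = 3/56.
If it is behind door 5 (prior 3/14): the host opened door 5, so this case is ruled out; weight (3/14)·0 = 0.
The weights sum to 41/168.
So P(the car behind door 1 | the host opened door 5) = (1/42) / (41/168) = 4/41.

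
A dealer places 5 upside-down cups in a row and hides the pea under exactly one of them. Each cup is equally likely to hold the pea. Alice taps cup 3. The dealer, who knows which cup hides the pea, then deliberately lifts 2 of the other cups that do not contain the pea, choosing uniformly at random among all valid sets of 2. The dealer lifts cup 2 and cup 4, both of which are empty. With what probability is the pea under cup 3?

1/5

Consider each possible location of the pea in turn.
If it is under either of cups 1 and 5 (prior 1/5 each): the dealer has 3 equally likely choices, so probability 1/3; weight (1/5)·(1/3) = 1/15 each.
If it is under either of cups 2 and 4 (prior 1/5 each): that cup was opened and seen not to hold the prize — ruled out; weight (1/5)·0 = 0 each.
If it is under cup 3 (prior 1/5): the dealer has 6 equally likely choices, so probability 1/6; weight (1/5)·(1/6) = 1/30.
The weights sum to 1/6.
So P(the pea under cup 3 | the dealer opened cup 2 and cup 4) = (1/30) / (1/6) = 1/5.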